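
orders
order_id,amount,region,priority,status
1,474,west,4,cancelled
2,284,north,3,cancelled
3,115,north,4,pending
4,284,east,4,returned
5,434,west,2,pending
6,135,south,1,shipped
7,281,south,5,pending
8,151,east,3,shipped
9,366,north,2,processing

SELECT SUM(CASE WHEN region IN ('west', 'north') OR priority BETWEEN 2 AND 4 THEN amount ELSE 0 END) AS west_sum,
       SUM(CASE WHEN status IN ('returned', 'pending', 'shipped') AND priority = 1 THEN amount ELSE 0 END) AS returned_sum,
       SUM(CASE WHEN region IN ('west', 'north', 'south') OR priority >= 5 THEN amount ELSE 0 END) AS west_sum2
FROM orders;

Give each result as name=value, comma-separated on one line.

west_sum=2108, returned_sum=135, west_sum2=2089

[west_sum: region IN ('west', 'north') OR priority BETWEEN 2 AND 4]
order_id=1: ✓ → 474
order_id=2: ✓ → 284
order_id=3: ✓ → 115
order_id=4: ✓ → 284
order_id=5: ✓ → 434
order_id=6: ✗
order_id=7: ✗
order_id=8: ✓ → 151
order_id=9: ✓ → 366
west_sum = 474 + 284 + 115 + 284 + 434 + 151 + 366 = 2108
—
[returned_sum: status IN ('returned', 'pending', 'shipped') AND priority = 1]
order_id=1: ✗
order_id=2: ✗
order_id=3: ✗
order_id=4: ✗
order_id=5: ✗
order_id=6: ✓ → 135
order_id=7: ✗
order_id=8: ✗
order_id=9: ✗
returned_sum = 135
—
[west_sum2: region IN ('west', 'north', 'south') OR priority >= 5]
order_id=1: ✓ → 474
order_id=2: ✓ → 284
order_id=3: ✓ → 115
order_id=4: ✗
order_id=5: ✓ → 434
order_id=6: ✓ → 135
order_id=7: ✓ → 281
order_id=8: ✗
order_id=9: ✓ → 366
west_sum2 = 474 + 284 + 115 + 434 + 135 + 281 + 366 = 2089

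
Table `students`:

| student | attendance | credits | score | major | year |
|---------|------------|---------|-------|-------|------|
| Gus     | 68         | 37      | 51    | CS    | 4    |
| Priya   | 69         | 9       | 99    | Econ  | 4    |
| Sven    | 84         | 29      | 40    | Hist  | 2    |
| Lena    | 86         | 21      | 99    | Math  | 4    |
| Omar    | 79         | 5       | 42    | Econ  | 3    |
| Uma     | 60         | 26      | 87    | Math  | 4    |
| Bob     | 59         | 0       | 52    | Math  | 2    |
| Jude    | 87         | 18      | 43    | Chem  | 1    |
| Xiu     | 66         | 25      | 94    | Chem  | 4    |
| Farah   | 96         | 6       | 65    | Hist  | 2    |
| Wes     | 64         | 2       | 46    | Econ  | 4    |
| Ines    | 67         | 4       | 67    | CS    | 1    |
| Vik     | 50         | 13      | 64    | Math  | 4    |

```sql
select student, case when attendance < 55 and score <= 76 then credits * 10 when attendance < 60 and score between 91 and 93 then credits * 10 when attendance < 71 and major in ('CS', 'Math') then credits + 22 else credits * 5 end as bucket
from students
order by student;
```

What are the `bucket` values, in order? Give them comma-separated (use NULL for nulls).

22, 30, 59, 26, 90, 105, 25, 45, 145, 48, 130, 10, 125

student=Bob: attendance < 71 and major in ('CS', 'Math') → 22
student=Farah: ELSE → 30
student=Gus: attendance < 71 and major in ('CS', 'Math') → 59
student=Ines: attendance < 71 and major in ('CS', 'Math') → 26
student=Jude: ELSE → 90
student=Lena: ELSE → 105
student=Omar: ELSE → 25
student=Priya: ELSE → 45
student=Sven: ELSE → 145
student=Uma: attendance < 71 and major in ('CS', 'Math') → 48
student=Vik: attendance < 55 and score <= 76 → 130
student=Wes: ELSE → 10
student=Xiu: ELSE → 125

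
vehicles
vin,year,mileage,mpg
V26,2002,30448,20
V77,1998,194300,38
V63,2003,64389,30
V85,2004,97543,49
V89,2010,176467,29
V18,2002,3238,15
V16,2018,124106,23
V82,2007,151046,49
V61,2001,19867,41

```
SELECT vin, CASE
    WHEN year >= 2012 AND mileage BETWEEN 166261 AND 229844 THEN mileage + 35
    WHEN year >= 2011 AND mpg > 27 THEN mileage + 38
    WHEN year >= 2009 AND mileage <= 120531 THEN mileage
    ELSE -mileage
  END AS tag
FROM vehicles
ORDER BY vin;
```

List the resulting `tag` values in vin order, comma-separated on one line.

vin=V16: ELSE → -124106
vin=V18: ELSE → -3238
vin=V26: ELSE → -30448
vin=V61: ELSE → -19867
vin=V63: ELSE → -64389
vin=V77: ELSE → -194300
vin=V82: ELSE → -151046
vin=V85: ELSE → -97543
vin=V89: ELSE → -176467

-124106, -3238, -30448, -19867, -64389, -194300, -151046, -97543, -176467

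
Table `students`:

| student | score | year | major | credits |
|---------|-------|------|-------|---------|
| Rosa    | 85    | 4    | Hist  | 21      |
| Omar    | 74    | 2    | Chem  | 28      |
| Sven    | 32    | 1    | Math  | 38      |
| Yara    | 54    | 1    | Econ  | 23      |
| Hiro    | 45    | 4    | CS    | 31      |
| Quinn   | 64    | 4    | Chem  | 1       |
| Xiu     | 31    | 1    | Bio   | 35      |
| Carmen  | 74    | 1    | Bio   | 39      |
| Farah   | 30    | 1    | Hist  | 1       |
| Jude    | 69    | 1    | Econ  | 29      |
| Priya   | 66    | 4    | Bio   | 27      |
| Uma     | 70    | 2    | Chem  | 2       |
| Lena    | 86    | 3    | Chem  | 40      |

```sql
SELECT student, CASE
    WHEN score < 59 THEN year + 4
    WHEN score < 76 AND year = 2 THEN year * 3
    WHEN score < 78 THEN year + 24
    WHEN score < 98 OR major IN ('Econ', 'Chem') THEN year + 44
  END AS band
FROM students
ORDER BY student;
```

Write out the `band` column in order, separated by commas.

student=Carmen: score < 78 → 25
student=Farah: score < 59 → 5
student=Hiro: score < 59 → 8
student=Jude: score < 78 → 25
student=Lena: score < 98 OR major IN ('Econ', 'Chem') → 47
student=Omar: score < 76 AND year = 2 → 6
student=Priya: score < 78 → 28
student=Quinn: score < 78 → 28
student=Rosa: score < 98 OR major IN ('Econ', 'Chem') → 48
student=Sven: score < 59 → 5
student=Uma: score < 76 AND year = 2 → 6
student=Xiu: score < 59 → 5
student=Yara: score < 59 → 5

25, 5, 8, 25, 47, 6, 28, 28, 48, 5, 6, 5, 5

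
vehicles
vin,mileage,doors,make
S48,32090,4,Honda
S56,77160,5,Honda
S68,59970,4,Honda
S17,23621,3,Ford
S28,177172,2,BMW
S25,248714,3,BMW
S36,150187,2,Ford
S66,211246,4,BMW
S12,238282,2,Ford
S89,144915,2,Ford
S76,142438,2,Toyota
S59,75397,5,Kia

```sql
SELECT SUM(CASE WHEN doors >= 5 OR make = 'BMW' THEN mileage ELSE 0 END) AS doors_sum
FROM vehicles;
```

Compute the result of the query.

vin=S48: ✗
vin=S56: ✓ → 77160
vin=S68: ✗
vin=S17: ✗
vin=S28: ✓ → 177172
vin=S25: ✓ → 248714
vin=S36: ✗
vin=S66: ✓ → 211246
vin=S12: ✗
vin=S89: ✗
vin=S76: ✗
vin=S59: ✓ → 75397
doors_sum = 77160 + 177172 + 248714 + 211246 + 75397 = 789689

789689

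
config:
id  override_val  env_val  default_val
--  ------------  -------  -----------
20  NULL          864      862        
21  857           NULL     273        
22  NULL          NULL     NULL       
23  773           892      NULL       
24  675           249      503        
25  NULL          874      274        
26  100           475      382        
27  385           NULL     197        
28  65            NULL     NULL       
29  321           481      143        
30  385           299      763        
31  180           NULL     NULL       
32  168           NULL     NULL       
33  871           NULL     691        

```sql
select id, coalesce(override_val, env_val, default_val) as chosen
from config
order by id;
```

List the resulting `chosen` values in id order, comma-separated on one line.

864, 857, NULL, 773, 675, 874, 100, 385, 65, 321, 385, 180, 168, 871

id=20: override_val=NULL, env_val=864 → 864
id=21: override_val=857 → 857
id=22: override_val=NULL, env_val=NULL, default_val=NULL (all NULL) → NULL
id=23: override_val=773 → 773
id=24: override_val=675 → 675
id=25: override_val=NULL, env_val=874 → 874
id=26: override_val=100 → 100
id=27: override_val=385 → 385
id=28: override_val=65 → 65
id=29: override_val=321 → 321
id=30: override_val=385 → 385
id=31: override_val=180 → 180
id=32: override_val=168 → 168
id=33: override_val=871 → 871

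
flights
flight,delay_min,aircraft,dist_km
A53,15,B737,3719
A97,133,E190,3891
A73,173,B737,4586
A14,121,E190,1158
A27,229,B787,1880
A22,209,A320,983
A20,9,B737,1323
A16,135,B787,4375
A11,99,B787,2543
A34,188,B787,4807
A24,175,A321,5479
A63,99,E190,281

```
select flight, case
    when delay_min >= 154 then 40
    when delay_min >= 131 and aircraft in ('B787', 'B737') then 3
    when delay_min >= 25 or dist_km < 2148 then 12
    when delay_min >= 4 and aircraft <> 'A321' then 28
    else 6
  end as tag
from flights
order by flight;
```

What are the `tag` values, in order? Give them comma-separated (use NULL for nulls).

12, 12, 3, 12, 40, 40, 40, 40, 28, 12, 40, 12

flight=A11: delay_min >= 25 or dist_km < 2148 → 12
flight=A14: delay_min >= 25 or dist_km < 2148 → 12
flight=A16: delay_min >= 131 and aircraft in ('B787', 'B737') → 3
flight=A20: delay_min >= 25 or dist_km < 2148 → 12
flight=A22: delay_min >= 154 → 40
flight=A24: delay_min >= 154 → 40
flight=A27: delay_min >= 154 → 40
flight=A34: delay_min >= 154 → 40
flight=A53: delay_min >= 4 and aircraft <> 'A321' → 28
flight=A63: delay_min >= 25 or dist_km < 2148 → 12
flight=A73: delay_min >= 154 → 40
flight=A97: delay_min >= 25 or dist_km < 2148 → 12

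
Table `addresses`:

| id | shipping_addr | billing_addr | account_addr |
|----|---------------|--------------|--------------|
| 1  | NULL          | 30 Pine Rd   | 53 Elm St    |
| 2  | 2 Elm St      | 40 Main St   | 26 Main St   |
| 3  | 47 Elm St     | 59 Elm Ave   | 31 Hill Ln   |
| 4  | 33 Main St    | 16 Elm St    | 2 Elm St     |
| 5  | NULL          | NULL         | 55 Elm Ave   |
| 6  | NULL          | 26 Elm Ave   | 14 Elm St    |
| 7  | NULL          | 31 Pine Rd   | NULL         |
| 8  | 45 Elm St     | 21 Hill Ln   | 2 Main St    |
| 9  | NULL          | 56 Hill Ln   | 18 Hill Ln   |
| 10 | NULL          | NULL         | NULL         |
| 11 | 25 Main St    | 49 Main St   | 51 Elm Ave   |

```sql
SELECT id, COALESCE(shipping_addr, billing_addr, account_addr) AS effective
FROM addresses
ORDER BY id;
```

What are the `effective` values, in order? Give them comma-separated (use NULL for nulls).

id=1: shipping_addr=NULL, billing_addr=30 Pine Rd → 30 Pine Rd
id=2: shipping_addr=2 Elm St → 2 Elm St
id=3: shipping_addr=47 Elm St → 47 Elm St
id=4: shipping_addr=33 Main St → 33 Main St
id=5: shipping_addr=NULL, billing_addr=NULL, account_addr=55 Elm Ave → 55 Elm Ave
id=6: shipping_addr=NULL, billing_addr=26 Elm Ave → 26 Elm Ave
id=7: shipping_addr=NULL, billing_addr=31 Pine Rd → 31 Pine Rd
id=8: shipping_addr=45 Elm St → 45 Elm St
id=9: shipping_addr=NULL, billing_addr=56 Hill Ln → 56 Hill Ln
id=10: shipping_addr=NULL, billing_addr=NULL, account_addr=NULL (all NULL) → NULL
id=11: shipping_addr=25 Main St → 25 Main St

30 Pine Rd, 2 Elm St, 47 Elm St, 33 Main St, 55 Elm Ave, 26 Elm Ave, 31 Pine Rd, 45 Elm St, 56 Hill Ln, NULL, 25 Main St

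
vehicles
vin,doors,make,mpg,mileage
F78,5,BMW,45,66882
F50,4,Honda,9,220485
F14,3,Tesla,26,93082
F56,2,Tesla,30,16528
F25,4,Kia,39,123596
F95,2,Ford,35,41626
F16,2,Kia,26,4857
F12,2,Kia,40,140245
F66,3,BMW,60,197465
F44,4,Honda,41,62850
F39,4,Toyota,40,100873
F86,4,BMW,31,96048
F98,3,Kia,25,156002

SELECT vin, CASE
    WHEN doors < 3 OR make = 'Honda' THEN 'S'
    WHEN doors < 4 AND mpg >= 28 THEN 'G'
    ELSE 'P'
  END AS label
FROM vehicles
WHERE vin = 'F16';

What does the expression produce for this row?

vin = F16: doors=2, make=Kia, mpg=26, mileage=4857.
doors < 3 OR make = 'Honda' → true → S

S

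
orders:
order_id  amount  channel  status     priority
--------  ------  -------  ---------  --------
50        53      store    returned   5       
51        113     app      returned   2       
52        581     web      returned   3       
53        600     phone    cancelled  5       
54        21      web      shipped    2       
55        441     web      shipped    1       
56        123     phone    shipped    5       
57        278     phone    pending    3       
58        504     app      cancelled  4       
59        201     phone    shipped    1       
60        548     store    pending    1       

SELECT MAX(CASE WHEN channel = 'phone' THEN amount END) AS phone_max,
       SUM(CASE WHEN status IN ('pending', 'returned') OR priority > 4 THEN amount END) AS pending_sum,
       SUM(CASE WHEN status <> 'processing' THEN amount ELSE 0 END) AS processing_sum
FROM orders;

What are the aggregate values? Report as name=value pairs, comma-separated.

[phone_max: channel = 'phone']
order_id=50: ✗
order_id=51: ✗
order_id=52: ✗
order_id=53: ✓ → 600
order_id=54: ✗
order_id=55: ✗
order_id=56: ✓ → 123
order_id=57: ✓ → 278
order_id=58: ✗
order_id=59: ✓ → 201
order_id=60: ✗
phone_max = MAX(600, 123, 278, 201) = 600
—
[pending_sum: status IN ('pending', 'returned') OR priority > 4]
order_id=50: ✓ → 53
order_id=51: ✓ → 113
order_id=52: ✓ → 581
order_id=53: ✓ → 600
order_id=54: ✗
order_id=55: ✗
order_id=56: ✓ → 123
order_id=57: ✓ → 278
order_id=58: ✗
order_id=59: ✗
order_id=60: ✓ → 548
pending_sum = 53 + 113 + 581 + 600 + 123 + 278 + 548 = 2296
—
[processing_sum: status <> 'processing']
order_id=50: ✓ → 53
order_id=51: ✓ → 113
order_id=52: ✓ → 581
order_id=53: ✓ → 600
order_id=54: ✓ → 21
order_id=55: ✓ → 441
order_id=56: ✓ → 123
order_id=57: ✓ → 278
order_id=58: ✓ → 504
order_id=59: ✓ → 201
order_id=60: ✓ → 548
processing_sum = 53 + 113 + 581 + 600 + 21 + 441 + 123 + 278 + 504 + 201 + 548 = 3463

phone_max=600, pending_sum=2296, processing_sum=3463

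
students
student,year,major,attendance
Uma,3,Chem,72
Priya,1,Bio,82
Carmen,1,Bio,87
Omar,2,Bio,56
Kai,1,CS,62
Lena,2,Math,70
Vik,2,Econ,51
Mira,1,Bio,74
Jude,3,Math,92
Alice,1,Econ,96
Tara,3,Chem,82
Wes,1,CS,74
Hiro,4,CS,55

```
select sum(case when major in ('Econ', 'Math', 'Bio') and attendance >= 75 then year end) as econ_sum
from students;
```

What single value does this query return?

student=Uma: ✗
student=Priya: ✓ → 1
student=Carmen: ✓ → 1
student=Omar: ✗
student=Kai: ✗
student=Lena: ✗
student=Vik: ✗
student=Mira: ✗
student=Jude: ✓ → 3
student=Alice: ✓ → 1
student=Tara: ✗
student=Wes: ✗
student=Hiro: ✗
econ_sum = 1 + 1 + 3 + 1 = 6

6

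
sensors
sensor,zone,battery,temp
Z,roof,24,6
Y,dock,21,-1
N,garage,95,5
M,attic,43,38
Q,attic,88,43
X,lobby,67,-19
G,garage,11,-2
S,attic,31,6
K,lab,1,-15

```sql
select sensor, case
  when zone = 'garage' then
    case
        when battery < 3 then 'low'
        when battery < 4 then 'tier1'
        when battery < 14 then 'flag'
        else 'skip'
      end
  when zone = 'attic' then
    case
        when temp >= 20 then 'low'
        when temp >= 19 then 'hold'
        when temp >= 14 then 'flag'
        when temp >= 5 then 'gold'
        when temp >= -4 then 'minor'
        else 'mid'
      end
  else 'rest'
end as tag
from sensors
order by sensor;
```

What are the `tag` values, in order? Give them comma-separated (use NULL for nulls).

sensor=G: zone='garage' → inner[battery < 14] → flag
sensor=K: zone='lab' → outer ELSE → rest
sensor=M: zone='attic' → inner[temp >= 20] → low
sensor=N: zone='garage' → inner[ELSE] → skip
sensor=Q: zone='attic' → inner[temp >= 20] → low
sensor=S: zone='attic' → inner[temp >= 5] → gold
sensor=X: zone='lobby' → outer ELSE → rest
sensor=Y: zone='dock' → outer ELSE → rest
sensor=Z: zone='roof' → outer ELSE → rest

flag, rest, low, skip, low, gold, rest, rest, rest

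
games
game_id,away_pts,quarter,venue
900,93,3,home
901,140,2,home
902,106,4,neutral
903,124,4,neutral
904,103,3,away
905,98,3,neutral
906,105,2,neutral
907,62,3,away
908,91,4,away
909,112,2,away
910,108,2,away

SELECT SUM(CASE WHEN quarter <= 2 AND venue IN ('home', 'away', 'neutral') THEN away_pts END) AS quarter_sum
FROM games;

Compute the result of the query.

465

game_id=900: ✗
game_id=901: ✓ → 140
game_id=902: ✗
game_id=903: ✗
game_id=904: ✗
game_id=905: ✗
game_id=906: ✓ → 105
game_id=907: ✗
game_id=908: ✗
game_id=909: ✓ → 112
game_id=910: ✓ → 108
quarter_sum = 140 + 105 + 112 + 108 = 465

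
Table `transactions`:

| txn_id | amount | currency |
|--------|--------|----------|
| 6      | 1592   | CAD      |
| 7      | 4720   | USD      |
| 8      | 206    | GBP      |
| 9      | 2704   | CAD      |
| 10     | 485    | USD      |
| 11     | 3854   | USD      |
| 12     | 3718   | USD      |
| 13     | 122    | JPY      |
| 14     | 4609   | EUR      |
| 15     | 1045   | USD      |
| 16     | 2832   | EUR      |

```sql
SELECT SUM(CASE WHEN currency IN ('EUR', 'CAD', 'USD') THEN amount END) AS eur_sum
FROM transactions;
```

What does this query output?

25559

txn_id=6: ✓ → 1592
txn_id=7: ✓ → 4720
txn_id=8: ✗
txn_id=9: ✓ → 2704
txn_id=10: ✓ → 485
txn_id=11: ✓ → 3854
txn_id=12: ✓ → 3718
txn_id=13: ✗
txn_id=14: ✓ → 4609
txn_id=15: ✓ → 1045
txn_id=16: ✓ → 2832
eur_sum = 1592 + 4720 + 2704 + 485 + 3854 + 3718 + 4609 + 1045 + 2832 = 25559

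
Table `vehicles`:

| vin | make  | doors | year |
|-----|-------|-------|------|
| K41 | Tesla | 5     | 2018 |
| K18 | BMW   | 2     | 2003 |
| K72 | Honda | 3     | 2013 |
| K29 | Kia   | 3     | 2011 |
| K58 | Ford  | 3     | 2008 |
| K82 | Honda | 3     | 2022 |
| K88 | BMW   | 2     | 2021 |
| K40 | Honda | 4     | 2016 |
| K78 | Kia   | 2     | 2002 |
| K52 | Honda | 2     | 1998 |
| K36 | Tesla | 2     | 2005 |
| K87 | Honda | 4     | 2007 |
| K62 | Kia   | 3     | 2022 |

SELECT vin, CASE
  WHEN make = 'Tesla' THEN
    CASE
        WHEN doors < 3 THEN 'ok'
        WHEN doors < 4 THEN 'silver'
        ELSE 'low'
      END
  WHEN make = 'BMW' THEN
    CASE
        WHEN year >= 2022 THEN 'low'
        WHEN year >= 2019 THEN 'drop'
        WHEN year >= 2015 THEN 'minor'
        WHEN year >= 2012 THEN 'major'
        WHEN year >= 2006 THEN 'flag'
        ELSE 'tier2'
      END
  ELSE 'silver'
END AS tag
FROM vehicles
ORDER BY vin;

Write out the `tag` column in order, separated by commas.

tier2, silver, ok, silver, low, silver, silver, silver, silver, silver, silver, silver, drop

vin=K18: make='BMW' → inner[ELSE] → tier2
vin=K29: make='Kia' → outer ELSE → silver
vin=K36: make='Tesla' → inner[doors < 3] → ok
vin=K40: make='Honda' → outer ELSE → silver
vin=K41: make='Tesla' → inner[ELSE] → low
vin=K52: make='Honda' → outer ELSE → silver
vin=K58: make='Ford' → outer ELSE → silver
vin=K62: make='Kia' → outer ELSE → silver
vin=K72: make='Honda' → outer ELSE → silver
vin=K78: make='Kia' → outer ELSE → silver
vin=K82: make='Honda' → outer ELSE → silver
vin=K87: make='Honda' → outer ELSE → silver
vin=K88: make='BMW' → inner[year >= 2019] → drop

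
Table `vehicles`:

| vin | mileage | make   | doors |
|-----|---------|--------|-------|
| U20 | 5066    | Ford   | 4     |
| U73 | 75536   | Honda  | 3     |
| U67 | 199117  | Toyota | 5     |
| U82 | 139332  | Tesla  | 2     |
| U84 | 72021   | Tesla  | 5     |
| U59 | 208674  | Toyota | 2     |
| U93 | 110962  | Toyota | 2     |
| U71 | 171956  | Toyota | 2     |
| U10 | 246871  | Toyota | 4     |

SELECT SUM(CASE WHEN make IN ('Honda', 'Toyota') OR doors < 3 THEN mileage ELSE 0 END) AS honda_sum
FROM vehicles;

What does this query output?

vin=U20: ✗
vin=U73: ✓ → 75536
vin=U67: ✓ → 199117
vin=U82: ✓ → 139332
vin=U84: ✗
vin=U59: ✓ → 208674
vin=U93: ✓ → 110962
vin=U71: ✓ → 171956
vin=U10: ✓ → 246871
honda_sum = 75536 + 199117 + 139332 + 208674 + 110962 + 171956 + 246871 = 1152448

1152448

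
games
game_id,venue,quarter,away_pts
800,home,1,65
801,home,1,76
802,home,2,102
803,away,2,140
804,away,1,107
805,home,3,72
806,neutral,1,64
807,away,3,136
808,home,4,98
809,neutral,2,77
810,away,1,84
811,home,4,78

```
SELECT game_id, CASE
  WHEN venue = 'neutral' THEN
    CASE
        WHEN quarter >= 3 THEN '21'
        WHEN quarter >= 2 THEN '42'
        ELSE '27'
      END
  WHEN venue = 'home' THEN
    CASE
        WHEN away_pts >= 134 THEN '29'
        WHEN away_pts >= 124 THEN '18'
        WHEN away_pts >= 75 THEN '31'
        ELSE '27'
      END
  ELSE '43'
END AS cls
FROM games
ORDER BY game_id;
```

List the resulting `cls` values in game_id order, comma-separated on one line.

27, 31, 31, 43, 43, 27, 27, 43, 31, 42, 43, 31

game_id=800: venue='home' → inner[ELSE] → 27
game_id=801: venue='home' → inner[away_pts >= 75] → 31
game_id=802: venue='home' → inner[away_pts >= 75] → 31
game_id=803: venue='away' → outer ELSE → 43
game_id=804: venue='away' → outer ELSE → 43
game_id=805: venue='home' → inner[ELSE] → 27
game_id=806: venue='neutral' → inner[ELSE] → 27
game_id=807: venue='away' → outer ELSE → 43
game_id=808: venue='home' → inner[away_pts >= 75] → 31
game_id=809: venue='neutral' → inner[quarter >= 2] → 42
game_id=810: venue='away' → outer ELSE → 43
game_id=811: venue='home' → inner[away_pts >= 75] → 31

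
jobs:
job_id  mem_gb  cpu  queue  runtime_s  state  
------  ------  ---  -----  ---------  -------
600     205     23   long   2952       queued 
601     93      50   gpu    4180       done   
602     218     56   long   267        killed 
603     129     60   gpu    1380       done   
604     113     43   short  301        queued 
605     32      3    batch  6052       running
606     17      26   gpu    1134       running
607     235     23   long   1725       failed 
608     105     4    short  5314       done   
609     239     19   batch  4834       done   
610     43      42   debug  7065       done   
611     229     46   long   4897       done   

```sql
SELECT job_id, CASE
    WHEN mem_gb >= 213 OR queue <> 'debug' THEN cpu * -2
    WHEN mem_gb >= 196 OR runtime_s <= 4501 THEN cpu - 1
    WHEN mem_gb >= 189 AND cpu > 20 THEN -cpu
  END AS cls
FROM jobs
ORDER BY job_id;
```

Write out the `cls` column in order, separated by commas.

-46, -100, -112, -120, -86, -6, -52, -46, -8, -38, NULL, -92

job_id=600: mem_gb >= 213 OR queue <> 'debug' → -46
job_id=601: mem_gb >= 213 OR queue <> 'debug' → -100
job_id=602: mem_gb >= 213 OR queue <> 'debug' → -112
job_id=603: mem_gb >= 213 OR queue <> 'debug' → -120
job_id=604: mem_gb >= 213 OR queue <> 'debug' → -86
job_id=605: mem_gb >= 213 OR queue <> 'debug' → -6
job_id=606: mem_gb >= 213 OR queue <> 'debug' → -52
job_id=607: mem_gb >= 213 OR queue <> 'debug' → -46
job_id=608: mem_gb >= 213 OR queue <> 'debug' → -8
job_id=609: mem_gb >= 213 OR queue <> 'debug' → -38
job_id=610: (no match → NULL) → NULL
job_id=611: mem_gb >= 213 OR queue <> 'debug' → -92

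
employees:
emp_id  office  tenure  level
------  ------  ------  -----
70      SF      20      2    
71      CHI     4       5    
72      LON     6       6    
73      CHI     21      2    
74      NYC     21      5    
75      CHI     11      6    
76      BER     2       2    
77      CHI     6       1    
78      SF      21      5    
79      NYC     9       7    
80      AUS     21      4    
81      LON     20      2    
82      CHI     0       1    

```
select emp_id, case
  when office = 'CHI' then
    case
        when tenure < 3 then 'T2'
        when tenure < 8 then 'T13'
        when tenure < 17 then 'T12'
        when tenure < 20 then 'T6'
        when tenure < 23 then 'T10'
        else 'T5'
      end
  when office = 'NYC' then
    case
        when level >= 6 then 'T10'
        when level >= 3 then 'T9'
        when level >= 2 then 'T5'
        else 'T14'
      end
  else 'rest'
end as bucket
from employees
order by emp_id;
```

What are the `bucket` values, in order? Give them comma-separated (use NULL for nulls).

emp_id=70: office='SF' → outer ELSE → rest
emp_id=71: office='CHI' → inner[tenure < 8] → T13
emp_id=72: office='LON' → outer ELSE → rest
emp_id=73: office='CHI' → inner[tenure < 23] → T10
emp_id=74: office='NYC' → inner[level >= 3] → T9
emp_id=75: office='CHI' → inner[tenure < 17] → T12
emp_id=76: office='BER' → outer ELSE → rest
emp_id=77: office='CHI' → inner[tenure < 8] → T13
emp_id=78: office='SF' → outer ELSE → rest
emp_id=79: office='NYC' → inner[level >= 6] → T10
emp_id=80: office='AUS' → outer ELSE → rest
emp_id=81: office='LON' → outer ELSE → rest
emp_id=82: office='CHI' → inner[tenure < 3] → T2

rest, T13, rest, T10, T9, T12, rest, T13, rest, T10, rest, rest, T2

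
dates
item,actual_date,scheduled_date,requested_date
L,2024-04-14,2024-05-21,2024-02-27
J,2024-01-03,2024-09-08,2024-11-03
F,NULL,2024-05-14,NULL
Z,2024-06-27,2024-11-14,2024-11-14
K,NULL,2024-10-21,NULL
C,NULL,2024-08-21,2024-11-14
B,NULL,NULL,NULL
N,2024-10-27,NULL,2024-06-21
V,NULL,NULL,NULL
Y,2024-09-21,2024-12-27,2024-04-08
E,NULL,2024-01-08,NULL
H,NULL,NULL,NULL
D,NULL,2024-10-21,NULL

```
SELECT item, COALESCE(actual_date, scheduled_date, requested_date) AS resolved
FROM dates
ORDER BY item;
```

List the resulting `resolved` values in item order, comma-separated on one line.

NULL, 2024-08-21, 2024-10-21, 2024-01-08, 2024-05-14, NULL, 2024-01-03, 2024-10-21, 2024-04-14, 2024-10-27, NULL, 2024-09-21, 2024-06-27

item=B: actual_date=NULL, scheduled_date=NULL, requested_date=NULL (all NULL) → NULL
item=C: actual_date=NULL, scheduled_date=2024-08-21 → 2024-08-21
item=D: actual_date=NULL, scheduled_date=2024-10-21 → 2024-10-21
item=E: actual_date=NULL, scheduled_date=2024-01-08 → 2024-01-08
item=F: actual_date=NULL, scheduled_date=2024-05-14 → 2024-05-14
item=H: actual_date=NULL, scheduled_date=NULL, requested_date=NULL (all NULL) → NULL
item=J: actual_date=2024-01-03 → 2024-01-03
item=K: actual_date=NULL, scheduled_date=2024-10-21 → 2024-10-21
item=L: actual_date=2024-04-14 → 2024-04-14
item=N: actual_date=2024-10-27 → 2024-10-27
item=V: actual_date=NULL, scheduled_date=NULL, requested_date=NULL (all NULL) → NULL
item=Y: actual_date=2024-09-21 → 2024-09-21
item=Z: actual_date=2024-06-27 → 2024-06-27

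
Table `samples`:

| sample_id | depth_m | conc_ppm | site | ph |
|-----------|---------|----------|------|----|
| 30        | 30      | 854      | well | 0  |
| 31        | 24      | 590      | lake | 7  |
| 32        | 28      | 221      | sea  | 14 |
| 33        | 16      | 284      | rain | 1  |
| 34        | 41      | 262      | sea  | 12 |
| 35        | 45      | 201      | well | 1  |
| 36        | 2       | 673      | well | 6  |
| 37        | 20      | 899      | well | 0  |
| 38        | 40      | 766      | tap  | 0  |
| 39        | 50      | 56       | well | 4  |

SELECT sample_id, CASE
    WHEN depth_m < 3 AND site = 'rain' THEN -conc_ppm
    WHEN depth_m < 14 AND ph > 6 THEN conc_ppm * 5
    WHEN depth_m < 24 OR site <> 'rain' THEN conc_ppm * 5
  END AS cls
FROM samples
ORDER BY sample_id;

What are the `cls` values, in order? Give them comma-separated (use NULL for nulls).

sample_id=30: depth_m < 24 OR site <> 'rain' → 4270
sample_id=31: depth_m < 24 OR site <> 'rain' → 2950
sample_id=32: depth_m < 24 OR site <> 'rain' → 1105
sample_id=33: depth_m < 24 OR site <> 'rain' → 1420
sample_id=34: depth_m < 24 OR site <> 'rain' → 1310
sample_id=35: depth_m < 24 OR site <> 'rain' → 1005
sample_id=36: depth_m < 24 OR site <> 'rain' → 3365
sample_id=37: depth_m < 24 OR site <> 'rain' → 4495
sample_id=38: depth_m < 24 OR site <> 'rain' → 3830
sample_id=39: depth_m < 24 OR site <> 'rain' → 280

4270, 2950, 1105, 1420, 1310, 1005, 3365, 4495, 3830, 280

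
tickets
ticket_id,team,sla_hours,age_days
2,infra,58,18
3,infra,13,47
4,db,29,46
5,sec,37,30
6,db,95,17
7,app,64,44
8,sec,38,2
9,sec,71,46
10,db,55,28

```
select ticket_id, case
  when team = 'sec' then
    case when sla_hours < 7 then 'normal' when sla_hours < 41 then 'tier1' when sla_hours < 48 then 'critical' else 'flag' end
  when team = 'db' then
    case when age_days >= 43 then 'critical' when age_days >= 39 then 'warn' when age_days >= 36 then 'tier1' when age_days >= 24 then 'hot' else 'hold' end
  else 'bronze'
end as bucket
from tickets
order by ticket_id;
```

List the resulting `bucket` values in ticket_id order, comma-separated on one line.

bronze, bronze, critical, tier1, hold, bronze, tier1, flag, hot

ticket_id=2: team='infra' → outer ELSE → bronze
ticket_id=3: team='infra' → outer ELSE → bronze
ticket_id=4: team='db' → inner[age_days >= 43] → critical
ticket_id=5: team='sec' → inner[sla_hours < 41] → tier1
ticket_id=6: team='db' → inner[ELSE] → hold
ticket_id=7: team='app' → outer ELSE → bronze
ticket_id=8: team='sec' → inner[sla_hours < 41] → tier1
ticket_id=9: team='sec' → inner[ELSE] → flag
ticket_id=10: team='db' → inner[age_days >= 24] → hot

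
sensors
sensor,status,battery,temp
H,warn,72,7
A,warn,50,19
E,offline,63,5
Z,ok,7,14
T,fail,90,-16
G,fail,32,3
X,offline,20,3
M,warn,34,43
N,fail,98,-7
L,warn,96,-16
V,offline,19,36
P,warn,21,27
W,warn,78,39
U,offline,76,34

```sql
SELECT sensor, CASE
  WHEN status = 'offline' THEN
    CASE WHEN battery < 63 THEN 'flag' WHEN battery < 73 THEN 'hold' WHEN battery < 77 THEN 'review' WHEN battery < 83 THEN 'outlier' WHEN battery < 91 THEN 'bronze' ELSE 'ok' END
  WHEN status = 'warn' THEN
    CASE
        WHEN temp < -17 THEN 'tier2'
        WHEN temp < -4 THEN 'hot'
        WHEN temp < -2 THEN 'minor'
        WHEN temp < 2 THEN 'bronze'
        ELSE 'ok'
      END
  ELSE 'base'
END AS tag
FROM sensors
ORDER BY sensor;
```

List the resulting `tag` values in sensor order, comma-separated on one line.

sensor=A: status='warn' → inner[ELSE] → ok
sensor=E: status='offline' → inner[battery < 73] → hold
sensor=G: status='fail' → outer ELSE → base
sensor=H: status='warn' → inner[ELSE] → ok
sensor=L: status='warn' → inner[temp < -4] → hot
sensor=M: status='warn' → inner[ELSE] → ok
sensor=N: status='fail' → outer ELSE → base
sensor=P: status='warn' → inner[ELSE] → ok
sensor=T: status='fail' → outer ELSE → base
sensor=U: status='offline' → inner[battery < 77] → review
sensor=V: status='offline' → inner[battery < 63] → flag
sensor=W: status='warn' → inner[ELSE] → ok
sensor=X: status='offline' → inner[battery < 63] → flag
sensor=Z: status='ok' → outer ELSE → base

ok, hold, base, ok, hot, ok, base, ok, base, review, flag, ok, flag, base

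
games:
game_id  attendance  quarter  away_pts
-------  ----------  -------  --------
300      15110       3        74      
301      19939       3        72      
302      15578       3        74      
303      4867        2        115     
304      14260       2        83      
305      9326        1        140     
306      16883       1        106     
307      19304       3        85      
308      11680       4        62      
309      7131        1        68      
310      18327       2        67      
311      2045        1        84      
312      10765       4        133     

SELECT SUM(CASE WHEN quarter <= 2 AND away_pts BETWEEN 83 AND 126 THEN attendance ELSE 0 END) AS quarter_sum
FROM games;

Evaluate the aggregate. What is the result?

game_id=300: ✗
game_id=301: ✗
game_id=302: ✗
game_id=303: ✓ → 4867
game_id=304: ✓ → 14260
game_id=305: ✗
game_id=306: ✓ → 16883
game_id=307: ✗
game_id=308: ✗
game_id=309: ✗
game_id=310: ✗
game_id=311: ✓ → 2045
game_id=312: ✗
quarter_sum = 4867 + 14260 + 16883 + 2045 = 38055

38055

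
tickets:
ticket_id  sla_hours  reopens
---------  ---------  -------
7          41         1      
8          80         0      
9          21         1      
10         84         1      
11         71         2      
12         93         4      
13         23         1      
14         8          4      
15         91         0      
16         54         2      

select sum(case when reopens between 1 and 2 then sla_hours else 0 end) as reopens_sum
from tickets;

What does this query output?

ticket_id=7: ✓ → 41
ticket_id=8: ✗
ticket_id=9: ✓ → 21
ticket_id=10: ✓ → 84
ticket_id=11: ✓ → 71
ticket_id=12: ✗
ticket_id=13: ✓ → 23
ticket_id=14: ✗
ticket_id=15: ✗
ticket_id=16: ✓ → 54
reopens_sum = 41 + 21 + 84 + 71 + 23 + 54 = 294

294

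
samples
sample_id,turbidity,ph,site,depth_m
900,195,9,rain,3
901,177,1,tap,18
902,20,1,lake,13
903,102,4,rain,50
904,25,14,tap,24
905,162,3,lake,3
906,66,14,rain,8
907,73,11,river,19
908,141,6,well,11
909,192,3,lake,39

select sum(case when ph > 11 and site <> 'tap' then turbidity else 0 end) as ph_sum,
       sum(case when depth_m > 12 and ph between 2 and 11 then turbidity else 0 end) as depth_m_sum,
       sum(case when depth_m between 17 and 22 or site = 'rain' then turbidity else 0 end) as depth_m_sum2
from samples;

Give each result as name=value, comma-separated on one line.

ph_sum=66, depth_m_sum=367, depth_m_sum2=613

[ph_sum: ph > 11 and site <> 'tap']
sample_id=900: ✗
sample_id=901: ✗
sample_id=902: ✗
sample_id=903: ✗
sample_id=904: ✗
sample_id=905: ✗
sample_id=906: ✓ → 66
sample_id=907: ✗
sample_id=908: ✗
sample_id=909: ✗
ph_sum = 66
—
[depth_m_sum: depth_m > 12 and ph between 2 and 11]
sample_id=900: ✗
sample_id=901: ✗
sample_id=902: ✗
sample_id=903: ✓ → 102
sample_id=904: ✗
sample_id=905: ✗
sample_id=906: ✗
sample_id=907: ✓ → 73
sample_id=908: ✗
sample_id=909: ✓ → 192
depth_m_sum = 102 + 73 + 192 = 367
—
[depth_m_sum2: depth_m between 17 and 22 or site = 'rain']
sample_id=900: ✓ → 195
sample_id=901: ✓ → 177
sample_id=902: ✗
sample_id=903: ✓ → 102
sample_id=904: ✗
sample_id=905: ✗
sample_id=906: ✓ → 66
sample_id=907: ✓ → 73
sample_id=908: ✗
sample_id=909: ✗
depth_m_sum2 = 195 + 177 + 102 + 66 + 73 = 613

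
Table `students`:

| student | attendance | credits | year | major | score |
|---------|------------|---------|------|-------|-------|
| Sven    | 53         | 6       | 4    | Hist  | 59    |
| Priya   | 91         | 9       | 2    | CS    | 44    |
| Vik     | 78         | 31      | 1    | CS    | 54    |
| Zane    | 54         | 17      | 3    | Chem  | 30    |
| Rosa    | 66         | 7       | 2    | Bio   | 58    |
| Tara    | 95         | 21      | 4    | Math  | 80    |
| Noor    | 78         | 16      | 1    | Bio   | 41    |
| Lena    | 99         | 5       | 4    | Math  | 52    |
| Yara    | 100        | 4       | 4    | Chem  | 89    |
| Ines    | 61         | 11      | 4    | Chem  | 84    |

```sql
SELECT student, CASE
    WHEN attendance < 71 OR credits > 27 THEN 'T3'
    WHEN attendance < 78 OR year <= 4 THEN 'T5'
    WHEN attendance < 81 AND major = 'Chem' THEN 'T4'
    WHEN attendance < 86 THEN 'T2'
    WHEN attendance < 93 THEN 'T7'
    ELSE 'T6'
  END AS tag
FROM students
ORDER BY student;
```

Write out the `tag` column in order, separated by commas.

student=Ines: attendance < 71 OR credits > 27 → T3
student=Lena: attendance < 78 OR year <= 4 → T5
student=Noor: attendance < 78 OR year <= 4 → T5
student=Priya: attendance < 78 OR year <= 4 → T5
student=Rosa: attendance < 71 OR credits > 27 → T3
student=Sven: attendance < 71 OR credits > 27 → T3
student=Tara: attendance < 78 OR year <= 4 → T5
student=Vik: attendance < 71 OR credits > 27 → T3
student=Yara: attendance < 78 OR year <= 4 → T5
student=Zane: attendance < 71 OR credits > 27 → T3

T3, T5, T5, T5, T3, T3, T5, T3, T5, T3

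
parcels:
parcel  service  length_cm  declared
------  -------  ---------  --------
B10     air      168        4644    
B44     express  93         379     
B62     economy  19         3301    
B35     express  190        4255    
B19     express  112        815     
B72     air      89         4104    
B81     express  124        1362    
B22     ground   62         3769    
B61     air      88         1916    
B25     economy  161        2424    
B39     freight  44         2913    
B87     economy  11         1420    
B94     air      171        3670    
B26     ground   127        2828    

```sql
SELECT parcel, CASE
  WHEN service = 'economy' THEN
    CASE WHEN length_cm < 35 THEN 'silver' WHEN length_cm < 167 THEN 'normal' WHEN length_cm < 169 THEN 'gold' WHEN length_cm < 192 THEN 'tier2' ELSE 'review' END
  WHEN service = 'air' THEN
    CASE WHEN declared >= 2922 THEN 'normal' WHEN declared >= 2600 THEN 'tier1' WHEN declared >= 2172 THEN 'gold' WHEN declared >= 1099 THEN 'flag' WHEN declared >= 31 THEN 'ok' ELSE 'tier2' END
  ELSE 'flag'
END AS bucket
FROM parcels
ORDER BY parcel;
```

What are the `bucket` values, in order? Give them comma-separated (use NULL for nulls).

normal, flag, flag, normal, flag, flag, flag, flag, flag, silver, normal, flag, silver, normal

parcel=B10: service='air' → inner[declared >= 2922] → normal
parcel=B19: service='express' → outer ELSE → flag
parcel=B22: service='ground' → outer ELSE → flag
parcel=B25: service='economy' → inner[length_cm < 167] → normal
parcel=B26: service='ground' → outer ELSE → flag
parcel=B35: service='express' → outer ELSE → flag
parcel=B39: service='freight' → outer ELSE → flag
parcel=B44: service='express' → outer ELSE → flag
parcel=B61: service='air' → inner[declared >= 1099] → flag
parcel=B62: service='economy' → inner[length_cm < 35] → silver
parcel=B72: service='air' → inner[declared >= 2922] → normal
parcel=B81: service='express' → outer ELSE → flag
parcel=B87: service='economy' → inner[length_cm < 35] → silver
parcel=B94: service='air' → inner[declared >= 2922] → normal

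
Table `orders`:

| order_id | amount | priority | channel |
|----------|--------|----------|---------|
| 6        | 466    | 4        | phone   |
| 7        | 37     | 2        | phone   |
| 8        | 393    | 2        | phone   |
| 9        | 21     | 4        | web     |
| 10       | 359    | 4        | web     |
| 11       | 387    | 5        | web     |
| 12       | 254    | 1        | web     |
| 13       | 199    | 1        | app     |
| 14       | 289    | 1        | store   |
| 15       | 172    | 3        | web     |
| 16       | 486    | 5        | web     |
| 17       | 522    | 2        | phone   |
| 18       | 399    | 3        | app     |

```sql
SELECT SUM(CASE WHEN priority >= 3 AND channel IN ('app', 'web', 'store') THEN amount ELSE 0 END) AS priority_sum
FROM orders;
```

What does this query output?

order_id=6: ✗
order_id=7: ✗
order_id=8: ✗
order_id=9: ✓ → 21
order_id=10: ✓ → 359
order_id=11: ✓ → 387
order_id=12: ✗
order_id=13: ✗
order_id=14: ✗
order_id=15: ✓ → 172
order_id=16: ✓ → 486
order_id=17: ✗
order_id=18: ✓ → 399
priority_sum = 21 + 359 + 387 + 172 + 486 + 399 = 1824

1824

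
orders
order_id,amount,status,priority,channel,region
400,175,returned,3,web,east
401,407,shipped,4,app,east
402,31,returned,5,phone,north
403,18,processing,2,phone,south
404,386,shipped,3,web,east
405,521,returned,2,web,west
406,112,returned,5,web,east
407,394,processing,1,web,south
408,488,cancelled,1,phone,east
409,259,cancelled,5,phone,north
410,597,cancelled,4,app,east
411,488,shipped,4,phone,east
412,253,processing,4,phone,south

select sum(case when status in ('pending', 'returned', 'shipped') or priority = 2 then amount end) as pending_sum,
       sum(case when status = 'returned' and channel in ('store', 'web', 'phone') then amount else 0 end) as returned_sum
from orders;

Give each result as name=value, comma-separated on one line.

[pending_sum: status in ('pending', 'returned', 'shipped') or priority = 2]
order_id=400: ✓ → 175
order_id=401: ✓ → 407
order_id=402: ✓ → 31
order_id=403: ✓ → 18
order_id=404: ✓ → 386
order_id=405: ✓ → 521
order_id=406: ✓ → 112
order_id=407: ✗
order_id=408: ✗
order_id=409: ✗
order_id=410: ✗
order_id=411: ✓ → 488
order_id=412: ✗
pending_sum = 175 + 407 + 31 + 18 + 386 + 521 + 112 + 488 = 2138
—
[returned_sum: status = 'returned' and channel in ('store', 'web', 'phone')]
order_id=400: ✓ → 175
order_id=401: ✗
order_id=402: ✓ → 31
order_id=403: ✗
order_id=404: ✗
order_id=405: ✓ → 521
order_id=406: ✓ → 112
order_id=407: ✗
order_id=408: ✗
order_id=409: ✗
order_id=410: ✗
order_id=411: ✗
order_id=412: ✗
returned_sum = 175 + 31 + 521 + 112 = 839

pending_sum=2138, returned_sum=839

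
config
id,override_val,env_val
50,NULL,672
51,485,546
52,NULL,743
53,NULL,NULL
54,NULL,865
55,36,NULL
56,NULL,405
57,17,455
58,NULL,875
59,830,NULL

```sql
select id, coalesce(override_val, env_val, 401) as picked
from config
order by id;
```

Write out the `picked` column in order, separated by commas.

672, 485, 743, 401, 865, 36, 405, 17, 875, 830

id=50: override_val=NULL, env_val=672 → 672
id=51: override_val=485 → 485
id=52: override_val=NULL, env_val=743 → 743
id=53: override_val=NULL, env_val=NULL, → literal 401 → 401
id=54: override_val=NULL, env_val=865 → 865
id=55: override_val=36 → 36
id=56: override_val=NULL, env_val=405 → 405
id=57: override_val=17 → 17
id=58: override_val=NULL, env_val=875 → 875
id=59: override_val=830 → 830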